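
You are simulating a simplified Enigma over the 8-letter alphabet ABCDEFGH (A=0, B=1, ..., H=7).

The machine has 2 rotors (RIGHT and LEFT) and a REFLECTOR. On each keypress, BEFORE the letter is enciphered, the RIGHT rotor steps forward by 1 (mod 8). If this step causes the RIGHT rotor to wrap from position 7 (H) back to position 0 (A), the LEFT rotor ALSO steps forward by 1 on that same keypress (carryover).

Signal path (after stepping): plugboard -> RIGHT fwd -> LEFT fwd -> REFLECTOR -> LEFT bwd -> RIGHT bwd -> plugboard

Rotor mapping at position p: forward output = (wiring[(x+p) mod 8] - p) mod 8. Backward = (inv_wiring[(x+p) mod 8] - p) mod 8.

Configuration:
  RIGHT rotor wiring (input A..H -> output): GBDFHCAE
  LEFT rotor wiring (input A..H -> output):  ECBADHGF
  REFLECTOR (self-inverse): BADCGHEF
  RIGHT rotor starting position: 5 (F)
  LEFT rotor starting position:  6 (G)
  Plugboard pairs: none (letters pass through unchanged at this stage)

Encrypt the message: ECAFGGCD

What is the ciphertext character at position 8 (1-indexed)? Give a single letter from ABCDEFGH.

Char 1 ('E'): step: R->6, L=6; E->plug->E->R->F->L->C->refl->D->L'->E->R'->H->plug->H
Char 2 ('C'): step: R->7, L=6; C->plug->C->R->C->L->G->refl->E->L'->D->R'->G->plug->G
Char 3 ('A'): step: R->0, L->7 (L advanced); A->plug->A->R->G->L->A->refl->B->L'->E->R'->H->plug->H
Char 4 ('F'): step: R->1, L=7; F->plug->F->R->H->L->H->refl->F->L'->B->R'->E->plug->E
Char 5 ('G'): step: R->2, L=7; G->plug->G->R->E->L->B->refl->A->L'->G->R'->E->plug->E
Char 6 ('G'): step: R->3, L=7; G->plug->G->R->G->L->A->refl->B->L'->E->R'->B->plug->B
Char 7 ('C'): step: R->4, L=7; C->plug->C->R->E->L->B->refl->A->L'->G->R'->B->plug->B
Char 8 ('D'): step: R->5, L=7; D->plug->D->R->B->L->F->refl->H->L'->H->R'->C->plug->C

C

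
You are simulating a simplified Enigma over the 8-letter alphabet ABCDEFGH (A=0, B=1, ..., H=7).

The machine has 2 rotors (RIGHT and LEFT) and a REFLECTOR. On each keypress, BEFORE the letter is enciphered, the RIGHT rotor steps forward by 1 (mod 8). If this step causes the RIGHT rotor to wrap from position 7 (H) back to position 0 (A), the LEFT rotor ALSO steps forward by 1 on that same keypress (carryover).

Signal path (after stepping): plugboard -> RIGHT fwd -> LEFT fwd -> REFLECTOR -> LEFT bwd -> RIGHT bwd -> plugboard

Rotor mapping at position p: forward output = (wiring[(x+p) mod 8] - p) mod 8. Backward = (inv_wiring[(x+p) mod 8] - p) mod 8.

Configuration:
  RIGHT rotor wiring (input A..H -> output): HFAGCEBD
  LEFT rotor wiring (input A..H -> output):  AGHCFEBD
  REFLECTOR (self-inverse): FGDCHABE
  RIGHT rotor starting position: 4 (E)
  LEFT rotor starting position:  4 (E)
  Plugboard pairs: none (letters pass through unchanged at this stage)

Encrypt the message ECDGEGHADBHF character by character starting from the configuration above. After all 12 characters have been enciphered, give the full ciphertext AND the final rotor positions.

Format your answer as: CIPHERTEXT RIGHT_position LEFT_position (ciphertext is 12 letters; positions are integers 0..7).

Char 1 ('E'): step: R->5, L=4; E->plug->E->R->A->L->B->refl->G->L'->H->R'->A->plug->A
Char 2 ('C'): step: R->6, L=4; C->plug->C->R->B->L->A->refl->F->L'->C->R'->E->plug->E
Char 3 ('D'): step: R->7, L=4; D->plug->D->R->B->L->A->refl->F->L'->C->R'->H->plug->H
Char 4 ('G'): step: R->0, L->5 (L advanced); G->plug->G->R->B->L->E->refl->H->L'->A->R'->C->plug->C
Char 5 ('E'): step: R->1, L=5; E->plug->E->R->D->L->D->refl->C->L'->F->R'->C->plug->C
Char 6 ('G'): step: R->2, L=5; G->plug->G->R->F->L->C->refl->D->L'->D->R'->H->plug->H
Char 7 ('H'): step: R->3, L=5; H->plug->H->R->F->L->C->refl->D->L'->D->R'->A->plug->A
Char 8 ('A'): step: R->4, L=5; A->plug->A->R->G->L->F->refl->A->L'->H->R'->D->plug->D
Char 9 ('D'): step: R->5, L=5; D->plug->D->R->C->L->G->refl->B->L'->E->R'->B->plug->B
Char 10 ('B'): step: R->6, L=5; B->plug->B->R->F->L->C->refl->D->L'->D->R'->A->plug->A
Char 11 ('H'): step: R->7, L=5; H->plug->H->R->C->L->G->refl->B->L'->E->R'->A->plug->A
Char 12 ('F'): step: R->0, L->6 (L advanced); F->plug->F->R->E->L->B->refl->G->L'->H->R'->A->plug->A
Final: ciphertext=AEHCCHADBAAA, RIGHT=0, LEFT=6

Answer: AEHCCHADBAAA 0 6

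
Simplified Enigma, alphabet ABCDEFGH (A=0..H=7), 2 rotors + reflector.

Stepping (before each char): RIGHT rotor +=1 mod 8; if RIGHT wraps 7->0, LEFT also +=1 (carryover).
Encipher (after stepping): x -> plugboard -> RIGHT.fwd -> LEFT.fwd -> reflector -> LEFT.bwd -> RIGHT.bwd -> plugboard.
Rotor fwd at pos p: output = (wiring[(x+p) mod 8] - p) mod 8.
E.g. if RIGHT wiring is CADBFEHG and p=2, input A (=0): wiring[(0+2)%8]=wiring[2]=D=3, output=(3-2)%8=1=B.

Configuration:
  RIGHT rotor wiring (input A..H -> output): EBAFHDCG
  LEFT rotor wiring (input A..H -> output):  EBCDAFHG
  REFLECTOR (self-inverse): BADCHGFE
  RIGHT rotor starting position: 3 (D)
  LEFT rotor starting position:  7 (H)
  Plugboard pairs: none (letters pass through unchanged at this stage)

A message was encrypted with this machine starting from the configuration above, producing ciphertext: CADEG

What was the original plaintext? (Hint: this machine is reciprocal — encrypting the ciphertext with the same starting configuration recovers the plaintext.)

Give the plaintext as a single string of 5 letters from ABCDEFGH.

Char 1 ('C'): step: R->4, L=7; C->plug->C->R->G->L->G->refl->F->L'->B->R'->H->plug->H
Char 2 ('A'): step: R->5, L=7; A->plug->A->R->G->L->G->refl->F->L'->B->R'->C->plug->C
Char 3 ('D'): step: R->6, L=7; D->plug->D->R->D->L->D->refl->C->L'->C->R'->E->plug->E
Char 4 ('E'): step: R->7, L=7; E->plug->E->R->G->L->G->refl->F->L'->B->R'->D->plug->D
Char 5 ('G'): step: R->0, L->0 (L advanced); G->plug->G->R->C->L->C->refl->D->L'->D->R'->F->plug->F

Answer: HCEDF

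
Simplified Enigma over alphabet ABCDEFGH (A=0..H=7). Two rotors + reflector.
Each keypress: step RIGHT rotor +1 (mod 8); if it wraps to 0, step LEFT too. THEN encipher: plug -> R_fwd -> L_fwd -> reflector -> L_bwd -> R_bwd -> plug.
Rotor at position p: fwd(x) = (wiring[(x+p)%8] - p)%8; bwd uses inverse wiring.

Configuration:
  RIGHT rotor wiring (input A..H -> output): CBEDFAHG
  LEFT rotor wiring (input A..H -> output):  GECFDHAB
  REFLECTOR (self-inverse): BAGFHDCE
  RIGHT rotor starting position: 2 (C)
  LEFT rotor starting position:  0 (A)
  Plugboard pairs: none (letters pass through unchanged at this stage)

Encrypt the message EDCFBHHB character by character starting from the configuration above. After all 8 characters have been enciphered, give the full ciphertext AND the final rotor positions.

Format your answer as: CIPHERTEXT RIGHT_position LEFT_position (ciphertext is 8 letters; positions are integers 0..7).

Answer: DGDAEBFD 2 1

Derivation:
Char 1 ('E'): step: R->3, L=0; E->plug->E->R->D->L->F->refl->D->L'->E->R'->D->plug->D
Char 2 ('D'): step: R->4, L=0; D->plug->D->R->C->L->C->refl->G->L'->A->R'->G->plug->G
Char 3 ('C'): step: R->5, L=0; C->plug->C->R->B->L->E->refl->H->L'->F->R'->D->plug->D
Char 4 ('F'): step: R->6, L=0; F->plug->F->R->F->L->H->refl->E->L'->B->R'->A->plug->A
Char 5 ('B'): step: R->7, L=0; B->plug->B->R->D->L->F->refl->D->L'->E->R'->E->plug->E
Char 6 ('H'): step: R->0, L->1 (L advanced); H->plug->H->R->G->L->A->refl->B->L'->B->R'->B->plug->B
Char 7 ('H'): step: R->1, L=1; H->plug->H->R->B->L->B->refl->A->L'->G->R'->F->plug->F
Char 8 ('B'): step: R->2, L=1; B->plug->B->R->B->L->B->refl->A->L'->G->R'->D->plug->D
Final: ciphertext=DGDAEBFD, RIGHT=2, LEFT=1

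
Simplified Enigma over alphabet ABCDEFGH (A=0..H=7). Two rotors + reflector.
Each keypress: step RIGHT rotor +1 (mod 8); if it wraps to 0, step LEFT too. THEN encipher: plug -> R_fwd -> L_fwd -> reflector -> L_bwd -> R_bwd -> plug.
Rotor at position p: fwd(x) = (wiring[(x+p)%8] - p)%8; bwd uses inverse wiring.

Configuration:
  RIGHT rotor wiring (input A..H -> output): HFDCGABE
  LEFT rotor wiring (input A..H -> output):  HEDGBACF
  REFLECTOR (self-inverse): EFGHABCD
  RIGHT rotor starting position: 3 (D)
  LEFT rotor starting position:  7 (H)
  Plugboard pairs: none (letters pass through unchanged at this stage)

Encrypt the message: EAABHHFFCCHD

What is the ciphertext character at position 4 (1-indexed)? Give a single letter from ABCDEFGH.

Char 1 ('E'): step: R->4, L=7; E->plug->E->R->D->L->E->refl->A->L'->B->R'->F->plug->F
Char 2 ('A'): step: R->5, L=7; A->plug->A->R->D->L->E->refl->A->L'->B->R'->H->plug->H
Char 3 ('A'): step: R->6, L=7; A->plug->A->R->D->L->E->refl->A->L'->B->R'->C->plug->C
Char 4 ('B'): step: R->7, L=7; B->plug->B->R->A->L->G->refl->C->L'->F->R'->A->plug->A

A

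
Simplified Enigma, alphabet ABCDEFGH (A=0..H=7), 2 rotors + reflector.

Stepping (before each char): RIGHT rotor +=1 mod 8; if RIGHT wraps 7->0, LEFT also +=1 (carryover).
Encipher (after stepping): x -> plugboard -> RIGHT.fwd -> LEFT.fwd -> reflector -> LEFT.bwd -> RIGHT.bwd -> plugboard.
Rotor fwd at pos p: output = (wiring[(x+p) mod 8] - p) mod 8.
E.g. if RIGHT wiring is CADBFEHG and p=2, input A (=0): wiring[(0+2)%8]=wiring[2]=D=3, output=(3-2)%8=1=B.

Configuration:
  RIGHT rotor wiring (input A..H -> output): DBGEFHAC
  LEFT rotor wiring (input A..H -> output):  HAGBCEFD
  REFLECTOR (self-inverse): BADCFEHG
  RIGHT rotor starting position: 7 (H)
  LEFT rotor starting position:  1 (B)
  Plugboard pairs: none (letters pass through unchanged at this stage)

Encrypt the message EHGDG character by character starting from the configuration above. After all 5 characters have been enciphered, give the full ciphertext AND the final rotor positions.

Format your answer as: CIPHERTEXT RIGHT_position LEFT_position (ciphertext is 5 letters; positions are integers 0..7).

Answer: HBHBF 4 2

Derivation:
Char 1 ('E'): step: R->0, L->2 (L advanced); E->plug->E->R->F->L->B->refl->A->L'->C->R'->H->plug->H
Char 2 ('H'): step: R->1, L=2; H->plug->H->R->C->L->A->refl->B->L'->F->R'->B->plug->B
Char 3 ('G'): step: R->2, L=2; G->plug->G->R->B->L->H->refl->G->L'->H->R'->H->plug->H
Char 4 ('D'): step: R->3, L=2; D->plug->D->R->F->L->B->refl->A->L'->C->R'->B->plug->B
Char 5 ('G'): step: R->4, L=2; G->plug->G->R->C->L->A->refl->B->L'->F->R'->F->plug->F
Final: ciphertext=HBHBF, RIGHT=4, LEFT=2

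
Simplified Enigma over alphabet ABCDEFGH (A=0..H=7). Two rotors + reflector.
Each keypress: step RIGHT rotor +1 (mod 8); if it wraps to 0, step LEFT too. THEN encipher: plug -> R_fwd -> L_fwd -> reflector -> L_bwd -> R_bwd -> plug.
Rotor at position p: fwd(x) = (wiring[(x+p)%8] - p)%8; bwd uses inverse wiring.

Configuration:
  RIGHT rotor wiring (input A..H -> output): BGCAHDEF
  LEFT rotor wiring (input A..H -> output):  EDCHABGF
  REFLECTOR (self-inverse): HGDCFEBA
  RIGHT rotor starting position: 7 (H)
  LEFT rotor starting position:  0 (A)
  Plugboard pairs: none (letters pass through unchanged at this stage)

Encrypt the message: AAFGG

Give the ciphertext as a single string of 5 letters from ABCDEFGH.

Answer: CDHBE

Derivation:
Char 1 ('A'): step: R->0, L->1 (L advanced); A->plug->A->R->B->L->B->refl->G->L'->C->R'->C->plug->C
Char 2 ('A'): step: R->1, L=1; A->plug->A->R->F->L->F->refl->E->L'->G->R'->D->plug->D
Char 3 ('F'): step: R->2, L=1; F->plug->F->R->D->L->H->refl->A->L'->E->R'->H->plug->H
Char 4 ('G'): step: R->3, L=1; G->plug->G->R->D->L->H->refl->A->L'->E->R'->B->plug->B
Char 5 ('G'): step: R->4, L=1; G->plug->G->R->G->L->E->refl->F->L'->F->R'->E->plug->E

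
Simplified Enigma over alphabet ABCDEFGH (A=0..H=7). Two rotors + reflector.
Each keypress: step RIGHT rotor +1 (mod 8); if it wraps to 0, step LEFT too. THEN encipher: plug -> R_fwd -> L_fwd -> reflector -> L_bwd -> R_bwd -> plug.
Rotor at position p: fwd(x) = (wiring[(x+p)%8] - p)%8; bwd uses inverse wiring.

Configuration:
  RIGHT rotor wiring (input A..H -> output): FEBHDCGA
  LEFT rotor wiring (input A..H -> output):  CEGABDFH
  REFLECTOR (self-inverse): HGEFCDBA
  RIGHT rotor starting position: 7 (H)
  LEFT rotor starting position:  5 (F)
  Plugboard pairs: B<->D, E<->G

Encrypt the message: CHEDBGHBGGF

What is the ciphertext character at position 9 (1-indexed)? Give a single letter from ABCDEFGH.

Char 1 ('C'): step: R->0, L->6 (L advanced); C->plug->C->R->B->L->B->refl->G->L'->D->R'->E->plug->G
Char 2 ('H'): step: R->1, L=6; H->plug->H->R->E->L->A->refl->H->L'->A->R'->B->plug->D
Char 3 ('E'): step: R->2, L=6; E->plug->G->R->D->L->G->refl->B->L'->B->R'->C->plug->C
Char 4 ('D'): step: R->3, L=6; D->plug->B->R->A->L->H->refl->A->L'->E->R'->A->plug->A
Char 5 ('B'): step: R->4, L=6; B->plug->D->R->E->L->A->refl->H->L'->A->R'->F->plug->F
Char 6 ('G'): step: R->5, L=6; G->plug->E->R->H->L->F->refl->D->L'->G->R'->H->plug->H
Char 7 ('H'): step: R->6, L=6; H->plug->H->R->E->L->A->refl->H->L'->A->R'->A->plug->A
Char 8 ('B'): step: R->7, L=6; B->plug->D->R->C->L->E->refl->C->L'->F->R'->C->plug->C
Char 9 ('G'): step: R->0, L->7 (L advanced); G->plug->E->R->D->L->H->refl->A->L'->A->R'->H->plug->H

H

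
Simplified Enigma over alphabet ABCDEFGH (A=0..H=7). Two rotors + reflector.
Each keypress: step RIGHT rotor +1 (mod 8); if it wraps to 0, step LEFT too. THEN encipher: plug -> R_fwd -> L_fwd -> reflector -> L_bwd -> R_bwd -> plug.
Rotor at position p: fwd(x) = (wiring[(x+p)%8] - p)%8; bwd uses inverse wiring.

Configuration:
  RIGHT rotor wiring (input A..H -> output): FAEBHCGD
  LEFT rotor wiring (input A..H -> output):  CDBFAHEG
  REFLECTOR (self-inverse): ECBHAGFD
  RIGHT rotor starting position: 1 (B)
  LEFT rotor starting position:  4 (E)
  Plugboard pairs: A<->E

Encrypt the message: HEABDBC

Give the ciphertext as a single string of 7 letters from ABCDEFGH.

Char 1 ('H'): step: R->2, L=4; H->plug->H->R->G->L->F->refl->G->L'->E->R'->E->plug->A
Char 2 ('E'): step: R->3, L=4; E->plug->A->R->G->L->F->refl->G->L'->E->R'->B->plug->B
Char 3 ('A'): step: R->4, L=4; A->plug->E->R->B->L->D->refl->H->L'->F->R'->H->plug->H
Char 4 ('B'): step: R->5, L=4; B->plug->B->R->B->L->D->refl->H->L'->F->R'->A->plug->E
Char 5 ('D'): step: R->6, L=4; D->plug->D->R->C->L->A->refl->E->L'->A->R'->A->plug->E
Char 6 ('B'): step: R->7, L=4; B->plug->B->R->G->L->F->refl->G->L'->E->R'->A->plug->E
Char 7 ('C'): step: R->0, L->5 (L advanced); C->plug->C->R->E->L->G->refl->F->L'->D->R'->H->plug->H

Answer: ABHEEEH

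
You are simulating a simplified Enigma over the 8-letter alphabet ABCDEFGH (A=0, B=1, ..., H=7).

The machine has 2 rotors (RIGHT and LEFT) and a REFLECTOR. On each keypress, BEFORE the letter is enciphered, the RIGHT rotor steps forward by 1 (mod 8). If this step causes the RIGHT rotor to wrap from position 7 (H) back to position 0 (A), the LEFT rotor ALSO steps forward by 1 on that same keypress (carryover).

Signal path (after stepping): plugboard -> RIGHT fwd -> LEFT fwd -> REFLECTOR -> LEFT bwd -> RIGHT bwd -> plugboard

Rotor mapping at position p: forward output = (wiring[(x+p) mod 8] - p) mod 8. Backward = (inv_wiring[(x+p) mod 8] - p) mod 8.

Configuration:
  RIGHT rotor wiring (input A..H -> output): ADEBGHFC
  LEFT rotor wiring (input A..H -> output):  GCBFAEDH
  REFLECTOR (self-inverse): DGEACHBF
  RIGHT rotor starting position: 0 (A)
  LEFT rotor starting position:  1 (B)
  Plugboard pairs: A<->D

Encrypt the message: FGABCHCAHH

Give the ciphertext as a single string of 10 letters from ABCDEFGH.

Answer: GFFFDBBFGB

Derivation:
Char 1 ('F'): step: R->1, L=1; F->plug->F->R->E->L->D->refl->A->L'->B->R'->G->plug->G
Char 2 ('G'): step: R->2, L=1; G->plug->G->R->G->L->G->refl->B->L'->A->R'->F->plug->F
Char 3 ('A'): step: R->3, L=1; A->plug->D->R->C->L->E->refl->C->L'->F->R'->F->plug->F
Char 4 ('B'): step: R->4, L=1; B->plug->B->R->D->L->H->refl->F->L'->H->R'->F->plug->F
Char 5 ('C'): step: R->5, L=1; C->plug->C->R->F->L->C->refl->E->L'->C->R'->A->plug->D
Char 6 ('H'): step: R->6, L=1; H->plug->H->R->B->L->A->refl->D->L'->E->R'->B->plug->B
Char 7 ('C'): step: R->7, L=1; C->plug->C->R->E->L->D->refl->A->L'->B->R'->B->plug->B
Char 8 ('A'): step: R->0, L->2 (L advanced); A->plug->D->R->B->L->D->refl->A->L'->H->R'->F->plug->F
Char 9 ('H'): step: R->1, L=2; H->plug->H->R->H->L->A->refl->D->L'->B->R'->G->plug->G
Char 10 ('H'): step: R->2, L=2; H->plug->H->R->B->L->D->refl->A->L'->H->R'->B->plug->B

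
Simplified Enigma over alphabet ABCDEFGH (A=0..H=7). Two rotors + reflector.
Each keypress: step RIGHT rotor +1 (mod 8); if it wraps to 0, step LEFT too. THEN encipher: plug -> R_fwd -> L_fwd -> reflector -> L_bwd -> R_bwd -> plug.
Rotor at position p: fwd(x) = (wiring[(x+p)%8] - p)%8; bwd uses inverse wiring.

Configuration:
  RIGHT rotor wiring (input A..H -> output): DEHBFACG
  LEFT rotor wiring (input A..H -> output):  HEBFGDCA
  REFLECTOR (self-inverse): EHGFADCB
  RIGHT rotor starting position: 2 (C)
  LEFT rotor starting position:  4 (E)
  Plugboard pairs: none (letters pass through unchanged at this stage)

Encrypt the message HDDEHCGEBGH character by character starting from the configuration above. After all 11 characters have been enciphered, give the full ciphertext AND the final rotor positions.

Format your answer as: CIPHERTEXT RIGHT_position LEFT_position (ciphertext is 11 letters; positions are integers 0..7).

Answer: AFGGCBBCGFA 5 5

Derivation:
Char 1 ('H'): step: R->3, L=4; H->plug->H->R->E->L->D->refl->F->L'->G->R'->A->plug->A
Char 2 ('D'): step: R->4, L=4; D->plug->D->R->C->L->G->refl->C->L'->A->R'->F->plug->F
Char 3 ('D'): step: R->5, L=4; D->plug->D->R->G->L->F->refl->D->L'->E->R'->G->plug->G
Char 4 ('E'): step: R->6, L=4; E->plug->E->R->B->L->H->refl->B->L'->H->R'->G->plug->G
Char 5 ('H'): step: R->7, L=4; H->plug->H->R->D->L->E->refl->A->L'->F->R'->C->plug->C
Char 6 ('C'): step: R->0, L->5 (L advanced); C->plug->C->R->H->L->B->refl->H->L'->E->R'->B->plug->B
Char 7 ('G'): step: R->1, L=5; G->plug->G->R->F->L->E->refl->A->L'->G->R'->B->plug->B
Char 8 ('E'): step: R->2, L=5; E->plug->E->R->A->L->G->refl->C->L'->D->R'->C->plug->C
Char 9 ('B'): step: R->3, L=5; B->plug->B->R->C->L->D->refl->F->L'->B->R'->G->plug->G
Char 10 ('G'): step: R->4, L=5; G->plug->G->R->D->L->C->refl->G->L'->A->R'->F->plug->F
Char 11 ('H'): step: R->5, L=5; H->plug->H->R->A->L->G->refl->C->L'->D->R'->A->plug->A
Final: ciphertext=AFGGCBBCGFA, RIGHT=5, LEFT=5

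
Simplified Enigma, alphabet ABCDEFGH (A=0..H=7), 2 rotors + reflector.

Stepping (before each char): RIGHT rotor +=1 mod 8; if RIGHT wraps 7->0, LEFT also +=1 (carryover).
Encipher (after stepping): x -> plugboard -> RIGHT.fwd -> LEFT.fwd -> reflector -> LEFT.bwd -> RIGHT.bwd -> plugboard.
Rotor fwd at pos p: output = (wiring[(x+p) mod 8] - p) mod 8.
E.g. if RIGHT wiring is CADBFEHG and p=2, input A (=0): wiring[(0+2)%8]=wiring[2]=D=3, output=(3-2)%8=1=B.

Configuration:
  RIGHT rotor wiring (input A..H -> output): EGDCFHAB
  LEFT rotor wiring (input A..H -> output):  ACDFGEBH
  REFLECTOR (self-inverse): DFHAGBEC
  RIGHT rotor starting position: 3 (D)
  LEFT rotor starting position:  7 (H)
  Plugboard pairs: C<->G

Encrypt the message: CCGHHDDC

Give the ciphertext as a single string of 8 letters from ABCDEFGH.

Char 1 ('C'): step: R->4, L=7; C->plug->G->R->H->L->C->refl->H->L'->F->R'->D->plug->D
Char 2 ('C'): step: R->5, L=7; C->plug->G->R->F->L->H->refl->C->L'->H->R'->D->plug->D
Char 3 ('G'): step: R->6, L=7; G->plug->C->R->G->L->F->refl->B->L'->B->R'->H->plug->H
Char 4 ('H'): step: R->7, L=7; H->plug->H->R->B->L->B->refl->F->L'->G->R'->F->plug->F
Char 5 ('H'): step: R->0, L->0 (L advanced); H->plug->H->R->B->L->C->refl->H->L'->H->R'->F->plug->F
Char 6 ('D'): step: R->1, L=0; D->plug->D->R->E->L->G->refl->E->L'->F->R'->A->plug->A
Char 7 ('D'): step: R->2, L=0; D->plug->D->R->F->L->E->refl->G->L'->E->R'->H->plug->H
Char 8 ('C'): step: R->3, L=0; C->plug->G->R->D->L->F->refl->B->L'->G->R'->E->plug->E

Answer: DDHFFAHE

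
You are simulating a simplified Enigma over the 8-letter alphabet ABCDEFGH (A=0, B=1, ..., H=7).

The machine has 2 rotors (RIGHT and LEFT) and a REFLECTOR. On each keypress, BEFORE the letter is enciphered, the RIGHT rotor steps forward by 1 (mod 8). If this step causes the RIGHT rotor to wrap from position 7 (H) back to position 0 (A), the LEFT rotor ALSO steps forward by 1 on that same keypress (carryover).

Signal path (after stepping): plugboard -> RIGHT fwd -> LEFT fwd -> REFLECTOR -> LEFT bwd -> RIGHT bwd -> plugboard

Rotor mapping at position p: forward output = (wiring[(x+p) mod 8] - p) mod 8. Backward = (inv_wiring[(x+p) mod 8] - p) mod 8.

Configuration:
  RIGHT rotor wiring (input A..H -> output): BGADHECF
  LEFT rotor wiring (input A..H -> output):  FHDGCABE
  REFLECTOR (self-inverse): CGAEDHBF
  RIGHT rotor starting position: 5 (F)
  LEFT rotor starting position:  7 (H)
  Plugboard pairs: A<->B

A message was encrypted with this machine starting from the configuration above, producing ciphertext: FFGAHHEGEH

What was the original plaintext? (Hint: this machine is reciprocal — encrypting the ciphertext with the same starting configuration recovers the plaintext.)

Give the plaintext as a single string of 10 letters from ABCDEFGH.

Answer: CEECCAGFAB

Derivation:
Char 1 ('F'): step: R->6, L=7; F->plug->F->R->F->L->D->refl->E->L'->D->R'->C->plug->C
Char 2 ('F'): step: R->7, L=7; F->plug->F->R->A->L->F->refl->H->L'->E->R'->E->plug->E
Char 3 ('G'): step: R->0, L->0 (L advanced); G->plug->G->R->C->L->D->refl->E->L'->H->R'->E->plug->E
Char 4 ('A'): step: R->1, L=0; A->plug->B->R->H->L->E->refl->D->L'->C->R'->C->plug->C
Char 5 ('H'): step: R->2, L=0; H->plug->H->R->E->L->C->refl->A->L'->F->R'->C->plug->C
Char 6 ('H'): step: R->3, L=0; H->plug->H->R->F->L->A->refl->C->L'->E->R'->B->plug->A
Char 7 ('E'): step: R->4, L=0; E->plug->E->R->F->L->A->refl->C->L'->E->R'->G->plug->G
Char 8 ('G'): step: R->5, L=0; G->plug->G->R->G->L->B->refl->G->L'->D->R'->F->plug->F
Char 9 ('E'): step: R->6, L=0; E->plug->E->R->C->L->D->refl->E->L'->H->R'->B->plug->A
Char 10 ('H'): step: R->7, L=0; H->plug->H->R->D->L->G->refl->B->L'->G->R'->A->plug->B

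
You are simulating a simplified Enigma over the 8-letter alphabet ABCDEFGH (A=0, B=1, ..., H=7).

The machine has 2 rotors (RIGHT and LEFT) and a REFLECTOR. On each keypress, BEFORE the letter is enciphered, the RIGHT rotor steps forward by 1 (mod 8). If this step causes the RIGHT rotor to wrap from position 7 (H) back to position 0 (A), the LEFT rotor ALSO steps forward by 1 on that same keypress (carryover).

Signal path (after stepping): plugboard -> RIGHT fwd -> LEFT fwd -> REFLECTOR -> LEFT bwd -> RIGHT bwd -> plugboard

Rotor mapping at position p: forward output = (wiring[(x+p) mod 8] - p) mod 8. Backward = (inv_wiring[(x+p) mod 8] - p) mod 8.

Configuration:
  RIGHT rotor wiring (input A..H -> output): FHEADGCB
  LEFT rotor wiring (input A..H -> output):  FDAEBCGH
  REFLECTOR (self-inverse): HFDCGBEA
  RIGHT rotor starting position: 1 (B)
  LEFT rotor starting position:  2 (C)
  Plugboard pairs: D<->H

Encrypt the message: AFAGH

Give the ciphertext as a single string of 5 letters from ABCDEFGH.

Answer: GCHEE

Derivation:
Char 1 ('A'): step: R->2, L=2; A->plug->A->R->C->L->H->refl->A->L'->D->R'->G->plug->G
Char 2 ('F'): step: R->3, L=2; F->plug->F->R->C->L->H->refl->A->L'->D->R'->C->plug->C
Char 3 ('A'): step: R->4, L=2; A->plug->A->R->H->L->B->refl->F->L'->F->R'->D->plug->H
Char 4 ('G'): step: R->5, L=2; G->plug->G->R->D->L->A->refl->H->L'->C->R'->E->plug->E
Char 5 ('H'): step: R->6, L=2; H->plug->D->R->B->L->C->refl->D->L'->G->R'->E->plug->E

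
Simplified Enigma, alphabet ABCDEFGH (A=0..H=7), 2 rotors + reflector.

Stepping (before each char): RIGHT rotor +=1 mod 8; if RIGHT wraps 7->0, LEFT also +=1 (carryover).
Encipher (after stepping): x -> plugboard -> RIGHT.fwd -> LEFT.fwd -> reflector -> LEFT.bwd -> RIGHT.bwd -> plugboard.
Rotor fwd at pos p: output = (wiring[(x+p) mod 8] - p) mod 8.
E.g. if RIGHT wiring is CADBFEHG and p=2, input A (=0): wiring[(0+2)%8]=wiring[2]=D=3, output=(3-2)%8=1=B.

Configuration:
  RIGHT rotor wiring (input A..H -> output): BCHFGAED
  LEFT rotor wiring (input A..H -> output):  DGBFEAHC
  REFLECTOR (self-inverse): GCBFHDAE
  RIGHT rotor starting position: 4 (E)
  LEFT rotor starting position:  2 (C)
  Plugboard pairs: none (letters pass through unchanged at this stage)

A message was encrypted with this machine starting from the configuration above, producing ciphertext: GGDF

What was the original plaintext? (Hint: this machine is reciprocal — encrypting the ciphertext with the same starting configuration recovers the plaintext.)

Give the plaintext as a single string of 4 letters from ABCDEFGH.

Char 1 ('G'): step: R->5, L=2; G->plug->G->R->A->L->H->refl->E->L'->H->R'->B->plug->B
Char 2 ('G'): step: R->6, L=2; G->plug->G->R->A->L->H->refl->E->L'->H->R'->F->plug->F
Char 3 ('D'): step: R->7, L=2; D->plug->D->R->A->L->H->refl->E->L'->H->R'->F->plug->F
Char 4 ('F'): step: R->0, L->3 (L advanced); F->plug->F->R->A->L->C->refl->B->L'->B->R'->A->plug->A

Answer: BFFA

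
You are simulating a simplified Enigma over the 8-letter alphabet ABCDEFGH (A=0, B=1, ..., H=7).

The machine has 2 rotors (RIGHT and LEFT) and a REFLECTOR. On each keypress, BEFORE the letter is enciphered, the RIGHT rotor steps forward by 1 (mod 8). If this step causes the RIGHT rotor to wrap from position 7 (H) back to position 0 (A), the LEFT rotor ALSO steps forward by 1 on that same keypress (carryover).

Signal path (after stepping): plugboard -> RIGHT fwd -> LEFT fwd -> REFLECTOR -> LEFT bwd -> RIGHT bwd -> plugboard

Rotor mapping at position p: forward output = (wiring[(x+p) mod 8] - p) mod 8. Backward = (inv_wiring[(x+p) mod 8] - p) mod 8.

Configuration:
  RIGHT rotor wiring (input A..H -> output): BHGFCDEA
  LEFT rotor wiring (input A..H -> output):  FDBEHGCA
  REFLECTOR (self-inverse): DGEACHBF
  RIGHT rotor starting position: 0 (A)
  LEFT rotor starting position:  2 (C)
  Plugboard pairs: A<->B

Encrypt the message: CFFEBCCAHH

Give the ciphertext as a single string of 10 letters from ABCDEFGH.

Answer: BBGADDAHGD

Derivation:
Char 1 ('C'): step: R->1, L=2; C->plug->C->R->E->L->A->refl->D->L'->G->R'->A->plug->B
Char 2 ('F'): step: R->2, L=2; F->plug->F->R->G->L->D->refl->A->L'->E->R'->A->plug->B
Char 3 ('F'): step: R->3, L=2; F->plug->F->R->G->L->D->refl->A->L'->E->R'->G->plug->G
Char 4 ('E'): step: R->4, L=2; E->plug->E->R->F->L->G->refl->B->L'->H->R'->B->plug->A
Char 5 ('B'): step: R->5, L=2; B->plug->A->R->G->L->D->refl->A->L'->E->R'->D->plug->D
Char 6 ('C'): step: R->6, L=2; C->plug->C->R->D->L->E->refl->C->L'->B->R'->D->plug->D
Char 7 ('C'): step: R->7, L=2; C->plug->C->R->A->L->H->refl->F->L'->C->R'->B->plug->A
Char 8 ('A'): step: R->0, L->3 (L advanced); A->plug->B->R->H->L->G->refl->B->L'->A->R'->H->plug->H
Char 9 ('H'): step: R->1, L=3; H->plug->H->R->A->L->B->refl->G->L'->H->R'->G->plug->G
Char 10 ('H'): step: R->2, L=3; H->plug->H->R->F->L->C->refl->E->L'->B->R'->D->plug->D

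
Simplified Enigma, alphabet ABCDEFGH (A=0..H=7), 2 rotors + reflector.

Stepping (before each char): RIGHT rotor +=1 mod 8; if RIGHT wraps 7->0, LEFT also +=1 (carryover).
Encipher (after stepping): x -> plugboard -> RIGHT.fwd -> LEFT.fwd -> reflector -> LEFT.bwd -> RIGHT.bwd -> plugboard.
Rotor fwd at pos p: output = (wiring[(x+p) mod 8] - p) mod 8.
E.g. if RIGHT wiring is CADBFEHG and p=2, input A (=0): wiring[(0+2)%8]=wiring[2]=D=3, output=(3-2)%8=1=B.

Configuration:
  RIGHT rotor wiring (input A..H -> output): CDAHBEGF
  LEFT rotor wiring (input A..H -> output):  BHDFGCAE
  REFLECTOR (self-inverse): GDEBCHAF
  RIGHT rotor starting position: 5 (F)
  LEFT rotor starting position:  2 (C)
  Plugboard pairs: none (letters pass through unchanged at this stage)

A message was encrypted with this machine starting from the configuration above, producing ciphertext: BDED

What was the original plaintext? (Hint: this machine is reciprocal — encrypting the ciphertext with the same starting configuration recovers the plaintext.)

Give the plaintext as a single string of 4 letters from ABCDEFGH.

Char 1 ('B'): step: R->6, L=2; B->plug->B->R->H->L->F->refl->H->L'->G->R'->H->plug->H
Char 2 ('D'): step: R->7, L=2; D->plug->D->R->B->L->D->refl->B->L'->A->R'->E->plug->E
Char 3 ('E'): step: R->0, L->3 (L advanced); E->plug->E->R->B->L->D->refl->B->L'->E->R'->F->plug->F
Char 4 ('D'): step: R->1, L=3; D->plug->D->R->A->L->C->refl->E->L'->G->R'->C->plug->C

Answer: HEFC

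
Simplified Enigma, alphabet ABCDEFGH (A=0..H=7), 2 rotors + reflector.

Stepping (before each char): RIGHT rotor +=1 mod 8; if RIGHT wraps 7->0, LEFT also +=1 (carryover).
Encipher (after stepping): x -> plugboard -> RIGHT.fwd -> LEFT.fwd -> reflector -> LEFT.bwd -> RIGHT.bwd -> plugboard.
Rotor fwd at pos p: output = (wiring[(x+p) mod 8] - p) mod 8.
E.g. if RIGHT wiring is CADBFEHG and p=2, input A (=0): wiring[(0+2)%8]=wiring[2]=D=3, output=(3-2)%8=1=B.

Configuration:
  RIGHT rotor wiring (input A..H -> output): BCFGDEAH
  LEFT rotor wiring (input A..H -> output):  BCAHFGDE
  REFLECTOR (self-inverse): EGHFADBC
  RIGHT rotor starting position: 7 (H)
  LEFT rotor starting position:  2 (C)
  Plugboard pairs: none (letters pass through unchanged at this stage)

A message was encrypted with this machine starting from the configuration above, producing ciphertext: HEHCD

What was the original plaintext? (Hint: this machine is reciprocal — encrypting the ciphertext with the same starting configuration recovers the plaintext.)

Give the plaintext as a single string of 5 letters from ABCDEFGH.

Char 1 ('H'): step: R->0, L->3 (L advanced); H->plug->H->R->H->L->F->refl->D->L'->C->R'->B->plug->B
Char 2 ('E'): step: R->1, L=3; E->plug->E->R->D->L->A->refl->E->L'->A->R'->H->plug->H
Char 3 ('H'): step: R->2, L=3; H->plug->H->R->A->L->E->refl->A->L'->D->R'->A->plug->A
Char 4 ('C'): step: R->3, L=3; C->plug->C->R->B->L->C->refl->H->L'->G->R'->F->plug->F
Char 5 ('D'): step: R->4, L=3; D->plug->D->R->D->L->A->refl->E->L'->A->R'->B->plug->B

Answer: BHAFB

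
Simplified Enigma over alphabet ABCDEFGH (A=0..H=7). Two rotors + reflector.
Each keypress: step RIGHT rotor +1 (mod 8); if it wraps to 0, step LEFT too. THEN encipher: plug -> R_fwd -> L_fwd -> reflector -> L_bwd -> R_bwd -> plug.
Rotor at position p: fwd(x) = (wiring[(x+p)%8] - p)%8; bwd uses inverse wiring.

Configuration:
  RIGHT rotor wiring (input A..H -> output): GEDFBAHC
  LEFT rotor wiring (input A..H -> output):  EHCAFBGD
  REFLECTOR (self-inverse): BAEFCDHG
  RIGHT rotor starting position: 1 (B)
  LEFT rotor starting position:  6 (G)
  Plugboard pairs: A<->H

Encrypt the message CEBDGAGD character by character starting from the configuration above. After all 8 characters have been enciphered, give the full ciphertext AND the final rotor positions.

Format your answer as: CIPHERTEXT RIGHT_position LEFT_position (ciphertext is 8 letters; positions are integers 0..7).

Answer: HGHECHDF 1 7

Derivation:
Char 1 ('C'): step: R->2, L=6; C->plug->C->R->H->L->D->refl->F->L'->B->R'->A->plug->H
Char 2 ('E'): step: R->3, L=6; E->plug->E->R->H->L->D->refl->F->L'->B->R'->G->plug->G
Char 3 ('B'): step: R->4, L=6; B->plug->B->R->E->L->E->refl->C->L'->F->R'->A->plug->H
Char 4 ('D'): step: R->5, L=6; D->plug->D->R->B->L->F->refl->D->L'->H->R'->E->plug->E
Char 5 ('G'): step: R->6, L=6; G->plug->G->R->D->L->B->refl->A->L'->A->R'->C->plug->C
Char 6 ('A'): step: R->7, L=6; A->plug->H->R->A->L->A->refl->B->L'->D->R'->A->plug->H
Char 7 ('G'): step: R->0, L->7 (L advanced); G->plug->G->R->H->L->H->refl->G->L'->F->R'->D->plug->D
Char 8 ('D'): step: R->1, L=7; D->plug->D->R->A->L->E->refl->C->L'->G->R'->F->plug->F
Final: ciphertext=HGHECHDF, RIGHT=1, LEFT=7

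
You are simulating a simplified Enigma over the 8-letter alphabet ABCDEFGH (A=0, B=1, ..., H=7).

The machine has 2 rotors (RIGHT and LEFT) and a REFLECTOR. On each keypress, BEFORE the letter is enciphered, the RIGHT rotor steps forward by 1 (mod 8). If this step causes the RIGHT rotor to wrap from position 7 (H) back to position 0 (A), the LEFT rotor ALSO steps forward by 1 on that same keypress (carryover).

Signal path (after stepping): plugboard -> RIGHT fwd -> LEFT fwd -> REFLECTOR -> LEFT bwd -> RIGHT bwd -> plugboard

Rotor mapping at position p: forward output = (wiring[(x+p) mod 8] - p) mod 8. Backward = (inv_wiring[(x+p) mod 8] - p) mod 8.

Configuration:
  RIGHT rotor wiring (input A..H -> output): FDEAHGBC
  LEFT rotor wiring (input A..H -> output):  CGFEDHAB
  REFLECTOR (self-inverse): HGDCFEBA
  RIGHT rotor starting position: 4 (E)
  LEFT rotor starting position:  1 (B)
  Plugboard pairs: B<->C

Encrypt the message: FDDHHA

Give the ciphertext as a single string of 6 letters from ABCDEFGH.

Answer: CECBAD

Derivation:
Char 1 ('F'): step: R->5, L=1; F->plug->F->R->H->L->B->refl->G->L'->E->R'->B->plug->C
Char 2 ('D'): step: R->6, L=1; D->plug->D->R->F->L->H->refl->A->L'->G->R'->E->plug->E
Char 3 ('D'): step: R->7, L=1; D->plug->D->R->F->L->H->refl->A->L'->G->R'->B->plug->C
Char 4 ('H'): step: R->0, L->2 (L advanced); H->plug->H->R->C->L->B->refl->G->L'->E->R'->C->plug->B
Char 5 ('H'): step: R->1, L=2; H->plug->H->R->E->L->G->refl->B->L'->C->R'->A->plug->A
Char 6 ('A'): step: R->2, L=2; A->plug->A->R->C->L->B->refl->G->L'->E->R'->D->plug->D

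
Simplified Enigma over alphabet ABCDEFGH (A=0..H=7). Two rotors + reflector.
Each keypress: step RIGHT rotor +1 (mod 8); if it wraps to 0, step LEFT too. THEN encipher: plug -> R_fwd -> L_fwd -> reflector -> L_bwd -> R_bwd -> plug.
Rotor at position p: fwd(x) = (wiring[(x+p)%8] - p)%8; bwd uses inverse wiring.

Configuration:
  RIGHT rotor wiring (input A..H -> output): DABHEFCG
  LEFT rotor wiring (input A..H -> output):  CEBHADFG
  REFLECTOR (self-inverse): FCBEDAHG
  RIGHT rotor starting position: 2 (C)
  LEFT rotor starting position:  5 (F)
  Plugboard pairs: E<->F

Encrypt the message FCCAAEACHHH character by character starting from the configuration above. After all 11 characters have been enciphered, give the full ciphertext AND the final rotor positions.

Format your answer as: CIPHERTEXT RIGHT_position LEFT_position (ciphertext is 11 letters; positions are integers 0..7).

Answer: BDFBEHEEGAC 5 6

Derivation:
Char 1 ('F'): step: R->3, L=5; F->plug->E->R->D->L->F->refl->A->L'->B->R'->B->plug->B
Char 2 ('C'): step: R->4, L=5; C->plug->C->R->G->L->C->refl->B->L'->C->R'->D->plug->D
Char 3 ('C'): step: R->5, L=5; C->plug->C->R->B->L->A->refl->F->L'->D->R'->E->plug->F
Char 4 ('A'): step: R->6, L=5; A->plug->A->R->E->L->H->refl->G->L'->A->R'->B->plug->B
Char 5 ('A'): step: R->7, L=5; A->plug->A->R->H->L->D->refl->E->L'->F->R'->F->plug->E
Char 6 ('E'): step: R->0, L->6 (L advanced); E->plug->F->R->F->L->B->refl->C->L'->G->R'->H->plug->H
Char 7 ('A'): step: R->1, L=6; A->plug->A->R->H->L->F->refl->A->L'->B->R'->F->plug->E
Char 8 ('C'): step: R->2, L=6; C->plug->C->R->C->L->E->refl->D->L'->E->R'->F->plug->E
Char 9 ('H'): step: R->3, L=6; H->plug->H->R->G->L->C->refl->B->L'->F->R'->G->plug->G
Char 10 ('H'): step: R->4, L=6; H->plug->H->R->D->L->G->refl->H->L'->A->R'->A->plug->A
Char 11 ('H'): step: R->5, L=6; H->plug->H->R->H->L->F->refl->A->L'->B->R'->C->plug->C
Final: ciphertext=BDFBEHEEGAC, RIGHT=5, LEFT=6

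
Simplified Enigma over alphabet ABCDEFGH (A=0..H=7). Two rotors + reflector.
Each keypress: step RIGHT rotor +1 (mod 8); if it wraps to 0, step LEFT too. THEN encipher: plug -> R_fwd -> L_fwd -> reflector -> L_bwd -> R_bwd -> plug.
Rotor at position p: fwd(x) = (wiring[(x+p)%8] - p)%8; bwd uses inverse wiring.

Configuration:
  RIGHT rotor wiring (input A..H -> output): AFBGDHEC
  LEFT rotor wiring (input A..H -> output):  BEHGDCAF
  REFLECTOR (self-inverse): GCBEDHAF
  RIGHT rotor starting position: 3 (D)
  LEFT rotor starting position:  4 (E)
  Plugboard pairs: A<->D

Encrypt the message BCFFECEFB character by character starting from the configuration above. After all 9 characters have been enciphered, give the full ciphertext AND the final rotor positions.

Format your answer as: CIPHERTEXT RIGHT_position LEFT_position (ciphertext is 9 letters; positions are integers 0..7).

Char 1 ('B'): step: R->4, L=4; B->plug->B->R->D->L->B->refl->C->L'->H->R'->A->plug->D
Char 2 ('C'): step: R->5, L=4; C->plug->C->R->F->L->A->refl->G->L'->B->R'->G->plug->G
Char 3 ('F'): step: R->6, L=4; F->plug->F->R->A->L->H->refl->F->L'->E->R'->B->plug->B
Char 4 ('F'): step: R->7, L=4; F->plug->F->R->E->L->F->refl->H->L'->A->R'->G->plug->G
Char 5 ('E'): step: R->0, L->5 (L advanced); E->plug->E->R->D->L->E->refl->D->L'->B->R'->C->plug->C
Char 6 ('C'): step: R->1, L=5; C->plug->C->R->F->L->C->refl->B->L'->G->R'->E->plug->E
Char 7 ('E'): step: R->2, L=5; E->plug->E->R->C->L->A->refl->G->L'->H->R'->A->plug->D
Char 8 ('F'): step: R->3, L=5; F->plug->F->R->F->L->C->refl->B->L'->G->R'->H->plug->H
Char 9 ('B'): step: R->4, L=5; B->plug->B->R->D->L->E->refl->D->L'->B->R'->F->plug->F
Final: ciphertext=DGBGCEDHF, RIGHT=4, LEFT=5

Answer: DGBGCEDHF 4 5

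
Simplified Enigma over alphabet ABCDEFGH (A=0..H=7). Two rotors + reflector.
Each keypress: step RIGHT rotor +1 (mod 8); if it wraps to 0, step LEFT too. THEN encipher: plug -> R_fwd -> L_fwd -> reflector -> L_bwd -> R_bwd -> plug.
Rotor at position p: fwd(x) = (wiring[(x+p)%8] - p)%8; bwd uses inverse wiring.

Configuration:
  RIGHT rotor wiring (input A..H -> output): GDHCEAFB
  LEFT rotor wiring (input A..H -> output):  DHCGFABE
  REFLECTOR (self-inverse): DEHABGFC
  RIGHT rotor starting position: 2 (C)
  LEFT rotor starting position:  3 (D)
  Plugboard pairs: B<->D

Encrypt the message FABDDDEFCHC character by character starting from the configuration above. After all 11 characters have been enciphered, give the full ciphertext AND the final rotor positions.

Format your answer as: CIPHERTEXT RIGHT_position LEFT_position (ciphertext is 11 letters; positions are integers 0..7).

Char 1 ('F'): step: R->3, L=3; F->plug->F->R->D->L->G->refl->F->L'->C->R'->D->plug->B
Char 2 ('A'): step: R->4, L=3; A->plug->A->R->A->L->D->refl->A->L'->F->R'->D->plug->B
Char 3 ('B'): step: R->5, L=3; B->plug->D->R->B->L->C->refl->H->L'->H->R'->H->plug->H
Char 4 ('D'): step: R->6, L=3; D->plug->B->R->D->L->G->refl->F->L'->C->R'->H->plug->H
Char 5 ('D'): step: R->7, L=3; D->plug->B->R->H->L->H->refl->C->L'->B->R'->G->plug->G
Char 6 ('D'): step: R->0, L->4 (L advanced); D->plug->B->R->D->L->A->refl->D->L'->F->R'->G->plug->G
Char 7 ('E'): step: R->1, L=4; E->plug->E->R->H->L->C->refl->H->L'->E->R'->F->plug->F
Char 8 ('F'): step: R->2, L=4; F->plug->F->R->H->L->C->refl->H->L'->E->R'->G->plug->G
Char 9 ('C'): step: R->3, L=4; C->plug->C->R->F->L->D->refl->A->L'->D->R'->F->plug->F
Char 10 ('H'): step: R->4, L=4; H->plug->H->R->G->L->G->refl->F->L'->C->R'->E->plug->E
Char 11 ('C'): step: R->5, L=4; C->plug->C->R->E->L->H->refl->C->L'->H->R'->H->plug->H
Final: ciphertext=BBHHGGFGFEH, RIGHT=5, LEFT=4

Answer: BBHHGGFGFEH 5 4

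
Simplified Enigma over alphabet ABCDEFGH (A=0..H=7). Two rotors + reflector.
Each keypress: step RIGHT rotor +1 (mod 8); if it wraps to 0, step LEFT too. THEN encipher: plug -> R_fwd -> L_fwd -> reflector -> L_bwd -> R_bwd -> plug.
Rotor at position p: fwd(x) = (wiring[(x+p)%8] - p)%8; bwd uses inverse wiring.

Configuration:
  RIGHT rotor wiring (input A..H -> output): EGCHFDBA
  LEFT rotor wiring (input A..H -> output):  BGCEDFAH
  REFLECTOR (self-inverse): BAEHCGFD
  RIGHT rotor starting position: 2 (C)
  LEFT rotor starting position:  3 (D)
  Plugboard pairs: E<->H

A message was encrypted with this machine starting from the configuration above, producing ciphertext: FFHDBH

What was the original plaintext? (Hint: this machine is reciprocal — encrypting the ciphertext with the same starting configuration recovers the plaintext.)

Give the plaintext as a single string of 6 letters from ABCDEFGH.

Answer: CDEFDC

Derivation:
Char 1 ('F'): step: R->3, L=3; F->plug->F->R->B->L->A->refl->B->L'->A->R'->C->plug->C
Char 2 ('F'): step: R->4, L=3; F->plug->F->R->C->L->C->refl->E->L'->E->R'->D->plug->D
Char 3 ('H'): step: R->5, L=3; H->plug->E->R->B->L->A->refl->B->L'->A->R'->H->plug->E
Char 4 ('D'): step: R->6, L=3; D->plug->D->R->A->L->B->refl->A->L'->B->R'->F->plug->F
Char 5 ('B'): step: R->7, L=3; B->plug->B->R->F->L->G->refl->F->L'->D->R'->D->plug->D
Char 6 ('H'): step: R->0, L->4 (L advanced); H->plug->E->R->F->L->C->refl->E->L'->C->R'->C->plug->C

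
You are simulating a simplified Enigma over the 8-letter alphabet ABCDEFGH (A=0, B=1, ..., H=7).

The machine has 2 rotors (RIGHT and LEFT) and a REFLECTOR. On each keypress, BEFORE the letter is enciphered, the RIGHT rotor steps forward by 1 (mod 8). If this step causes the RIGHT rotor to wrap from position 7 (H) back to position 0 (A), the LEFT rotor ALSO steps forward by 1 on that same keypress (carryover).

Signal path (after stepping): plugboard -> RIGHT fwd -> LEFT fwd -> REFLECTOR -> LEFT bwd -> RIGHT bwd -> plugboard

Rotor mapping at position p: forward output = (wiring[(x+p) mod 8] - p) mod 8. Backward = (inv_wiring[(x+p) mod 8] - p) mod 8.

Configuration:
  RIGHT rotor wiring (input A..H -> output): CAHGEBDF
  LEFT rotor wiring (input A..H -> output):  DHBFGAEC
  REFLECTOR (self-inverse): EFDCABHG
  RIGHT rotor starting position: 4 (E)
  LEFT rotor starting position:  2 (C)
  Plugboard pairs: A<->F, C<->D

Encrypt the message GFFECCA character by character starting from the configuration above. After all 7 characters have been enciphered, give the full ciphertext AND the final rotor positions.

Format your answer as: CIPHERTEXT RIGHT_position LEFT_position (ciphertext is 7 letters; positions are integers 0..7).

Answer: FCEDABH 3 3

Derivation:
Char 1 ('G'): step: R->5, L=2; G->plug->G->R->B->L->D->refl->C->L'->E->R'->A->plug->F
Char 2 ('F'): step: R->6, L=2; F->plug->A->R->F->L->A->refl->E->L'->C->R'->D->plug->C
Char 3 ('F'): step: R->7, L=2; F->plug->A->R->G->L->B->refl->F->L'->H->R'->E->plug->E
Char 4 ('E'): step: R->0, L->3 (L advanced); E->plug->E->R->E->L->H->refl->G->L'->H->R'->C->plug->D
Char 5 ('C'): step: R->1, L=3; C->plug->D->R->D->L->B->refl->F->L'->C->R'->F->plug->A
Char 6 ('C'): step: R->2, L=3; C->plug->D->R->H->L->G->refl->H->L'->E->R'->B->plug->B
Char 7 ('A'): step: R->3, L=3; A->plug->F->R->H->L->G->refl->H->L'->E->R'->H->plug->H
Final: ciphertext=FCEDABH, RIGHT=3, LEFT=3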